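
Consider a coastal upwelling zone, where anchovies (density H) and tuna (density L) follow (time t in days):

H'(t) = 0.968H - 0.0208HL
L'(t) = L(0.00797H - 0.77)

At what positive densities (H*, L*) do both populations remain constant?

Set dL/dt = 0 with L > 0: 0.00797H - 0.77 = 0, so H* = 0.77/0.00797 = 96.6.
Set dH/dt = 0 with H > 0: 0.968 - 0.0208L = 0, so L* = 0.968/0.0208 = 46.5.

H* ≈ 96.6, L* ≈ 46.5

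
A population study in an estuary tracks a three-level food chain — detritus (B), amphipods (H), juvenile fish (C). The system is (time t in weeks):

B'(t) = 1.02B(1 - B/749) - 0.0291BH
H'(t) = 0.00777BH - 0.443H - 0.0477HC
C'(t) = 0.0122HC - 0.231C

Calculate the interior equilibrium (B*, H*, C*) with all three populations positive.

From dC/dt = 0: 0.0122H* = 0.231, so H* = 18.9.
From dB/dt = 0: 1.02(1 - B*/749) = 0.0291·18.9, giving B* = 749·(1 - 0.54) = 344.
From dH/dt = 0: 0.00777·344 - 0.443 = 0.0477C*, so C* = 2.23/0.0477 = 46.8.

B* ≈ 344, H* ≈ 18.9, C* ≈ 46.8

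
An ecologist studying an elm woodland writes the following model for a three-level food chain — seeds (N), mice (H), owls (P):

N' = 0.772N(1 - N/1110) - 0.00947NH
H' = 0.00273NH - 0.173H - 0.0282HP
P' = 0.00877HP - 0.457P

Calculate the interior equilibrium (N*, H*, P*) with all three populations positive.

From dP/dt = 0: 0.00877H* = 0.457, so H* = 52.1.
From dN/dt = 0: 0.772(1 - N*/1110) = 0.00947·52.1, giving N* = 1110·(1 - 0.639) = 400.
From dH/dt = 0: 0.00273·400 - 0.173 = 0.0282P*, so P* = 0.92/0.0282 = 32.6.

N* ≈ 400, H* ≈ 52.1, P* ≈ 32.6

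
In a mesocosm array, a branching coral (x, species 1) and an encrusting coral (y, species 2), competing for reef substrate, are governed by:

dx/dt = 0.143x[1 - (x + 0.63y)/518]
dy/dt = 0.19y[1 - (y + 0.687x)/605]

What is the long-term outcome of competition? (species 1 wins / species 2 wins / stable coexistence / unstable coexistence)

Compare the nullcline intercepts: K1/α12 = 518/0.63 = 822 > K2 = 605; K2/α21 = 605/0.687 = 881 > K1 = 518.
Since both inequalities hold, each species can invade when rare, so the interior equilibrium is stable.

stable coexistence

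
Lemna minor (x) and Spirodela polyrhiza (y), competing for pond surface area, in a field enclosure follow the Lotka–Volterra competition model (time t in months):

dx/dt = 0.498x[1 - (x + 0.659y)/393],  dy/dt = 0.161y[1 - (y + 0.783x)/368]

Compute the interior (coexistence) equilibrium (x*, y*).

x* ≈ 311, y* ≈ 125

Setting both brackets to zero gives the nullclines x + 0.659y = 393 and 0.783x + y = 368.
Substituting y = 368 - 0.783x into the first: x(1 - 0.659·0.783) = 393 - 0.659·368.
So x* = 150/0.484 = 311, and then y* = 368 - 0.783·311 = 125.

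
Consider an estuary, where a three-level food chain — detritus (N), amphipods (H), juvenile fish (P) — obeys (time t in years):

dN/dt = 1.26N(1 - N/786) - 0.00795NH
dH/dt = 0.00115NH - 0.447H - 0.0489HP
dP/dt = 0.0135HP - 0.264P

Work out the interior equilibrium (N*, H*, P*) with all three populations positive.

N* ≈ 689, H* ≈ 19.6, P* ≈ 7.06

From dP/dt = 0: 0.0135H* = 0.264, so H* = 19.6.
From dN/dt = 0: 1.26(1 - N*/786) = 0.00795·19.6, giving N* = 786·(1 - 0.123) = 689.
From dH/dt = 0: 0.00115·689 - 0.447 = 0.0489P*, so P* = 0.345/0.0489 = 7.06.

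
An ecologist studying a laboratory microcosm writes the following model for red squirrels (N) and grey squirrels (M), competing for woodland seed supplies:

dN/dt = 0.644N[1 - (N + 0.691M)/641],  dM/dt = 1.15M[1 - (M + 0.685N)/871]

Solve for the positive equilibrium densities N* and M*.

Setting both brackets to zero gives the nullclines N + 0.691M = 641 and 0.685N + M = 871.
Substituting M = 871 - 0.685N into the first: N(1 - 0.691·0.685) = 641 - 0.691·871.
So N* = 39.1/0.527 = 74.3, and then M* = 871 - 0.685·74.3 = 820.

N* ≈ 74.3, M* ≈ 820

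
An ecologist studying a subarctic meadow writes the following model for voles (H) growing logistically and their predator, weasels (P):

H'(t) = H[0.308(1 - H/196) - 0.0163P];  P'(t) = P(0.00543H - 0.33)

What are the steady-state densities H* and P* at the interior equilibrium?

From dP/dt = 0 with P > 0: 0.00543H* = 0.33, so H* = 60.8.
Substitute into dH/dt = 0: 0.308(1 - 60.8/196) = 0.0163P*.
The bracket is 0.69, giving P* = 0.212/0.0163 = 13.

H* ≈ 60.8, P* ≈ 13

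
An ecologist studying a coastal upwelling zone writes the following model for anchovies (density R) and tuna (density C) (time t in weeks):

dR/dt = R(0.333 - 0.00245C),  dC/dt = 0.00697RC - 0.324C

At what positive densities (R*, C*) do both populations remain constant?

R* ≈ 46.5, C* ≈ 136

Set dC/dt = 0 with C > 0: 0.00697R - 0.324 = 0, so R* = 0.324/0.00697 = 46.5.
Set dR/dt = 0 with R > 0: 0.333 - 0.00245C = 0, so C* = 0.333/0.00245 = 136.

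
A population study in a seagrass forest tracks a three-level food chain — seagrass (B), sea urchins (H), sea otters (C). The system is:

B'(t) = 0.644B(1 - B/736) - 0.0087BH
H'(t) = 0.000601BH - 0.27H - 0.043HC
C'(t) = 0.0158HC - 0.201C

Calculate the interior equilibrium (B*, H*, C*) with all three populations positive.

From dC/dt = 0: 0.0158H* = 0.201, so H* = 12.7.
From dB/dt = 0: 0.644(1 - B*/736) = 0.0087·12.7, giving B* = 736·(1 - 0.172) = 610.
From dH/dt = 0: 0.000601·610 - 0.27 = 0.043C*, so C* = 0.0963/0.043 = 2.24.

B* ≈ 610, H* ≈ 12.7, C* ≈ 2.24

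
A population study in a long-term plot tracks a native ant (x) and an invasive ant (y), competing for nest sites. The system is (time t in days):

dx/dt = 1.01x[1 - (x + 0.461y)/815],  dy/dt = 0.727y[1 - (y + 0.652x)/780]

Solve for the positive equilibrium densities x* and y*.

x* ≈ 651, y* ≈ 355

Setting both brackets to zero gives the nullclines x + 0.461y = 815 and 0.652x + y = 780.
Substituting y = 780 - 0.652x into the first: x(1 - 0.461·0.652) = 815 - 0.461·780.
So x* = 455/0.699 = 651, and then y* = 780 - 0.652·651 = 355.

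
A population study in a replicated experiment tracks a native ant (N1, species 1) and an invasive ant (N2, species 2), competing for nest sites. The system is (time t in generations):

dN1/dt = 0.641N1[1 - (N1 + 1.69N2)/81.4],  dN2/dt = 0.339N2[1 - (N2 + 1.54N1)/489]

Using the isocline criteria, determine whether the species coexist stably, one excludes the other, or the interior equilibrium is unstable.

Compare the nullcline intercepts: K1/α12 = 81.4/1.69 = 48.2 < K2 = 489; K2/α21 = 489/1.54 = 318 > K1 = 81.4.
Since the inequalities point opposite ways, species 2 can invade but species 1 cannot.

species 2 excludes species 1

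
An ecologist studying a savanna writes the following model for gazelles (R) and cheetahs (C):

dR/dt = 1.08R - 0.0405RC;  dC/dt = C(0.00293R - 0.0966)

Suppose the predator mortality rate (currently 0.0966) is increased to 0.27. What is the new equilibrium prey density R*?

R* ≈ 92.2

At the interior fixed point, setting dC/dt = 0 with C > 0 fixes R* = (predator death rate)/(RC coefficient) — independent of the other coefficients.
With the change, R* = 0.27/0.00293 = 92.2; it rises from 33.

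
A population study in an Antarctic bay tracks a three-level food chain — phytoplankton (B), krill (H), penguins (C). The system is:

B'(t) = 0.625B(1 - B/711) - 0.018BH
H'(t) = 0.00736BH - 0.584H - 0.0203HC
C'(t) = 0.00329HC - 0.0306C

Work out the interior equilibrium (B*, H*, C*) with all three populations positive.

B* ≈ 521, H* ≈ 9.3, C* ≈ 160

From dC/dt = 0: 0.00329H* = 0.0306, so H* = 9.3.
From dB/dt = 0: 0.625(1 - B*/711) = 0.018·9.3, giving B* = 711·(1 - 0.268) = 521.
From dH/dt = 0: 0.00736·521 - 0.584 = 0.0203C*, so C* = 3.25/0.0203 = 160.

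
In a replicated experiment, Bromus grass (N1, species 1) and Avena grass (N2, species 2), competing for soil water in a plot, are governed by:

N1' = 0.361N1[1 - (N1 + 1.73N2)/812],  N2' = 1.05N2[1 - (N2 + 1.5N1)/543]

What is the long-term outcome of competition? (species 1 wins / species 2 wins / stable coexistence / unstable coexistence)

unstable coexistence (outcome depends on initial conditions)

Compare the nullcline intercepts: K1/α12 = 812/1.73 = 469 < K2 = 543; K2/α21 = 543/1.5 = 362 < K1 = 812.
Since both are reversed, neither can invade when rare; the interior point is a saddle.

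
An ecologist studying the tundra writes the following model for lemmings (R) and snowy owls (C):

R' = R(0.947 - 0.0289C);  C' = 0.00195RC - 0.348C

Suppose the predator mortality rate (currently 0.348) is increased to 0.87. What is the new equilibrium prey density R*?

At the interior fixed point, setting dC/dt = 0 with C > 0 fixes R* = (predator death rate)/(RC coefficient) — independent of the other coefficients.
With the change, R* = 0.87/0.00195 = 446; it rises from 178.

R* ≈ 446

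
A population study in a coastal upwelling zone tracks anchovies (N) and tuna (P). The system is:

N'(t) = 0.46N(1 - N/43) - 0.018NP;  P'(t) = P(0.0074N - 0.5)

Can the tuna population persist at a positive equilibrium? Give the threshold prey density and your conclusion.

The predator equation gives dP/dt > 0 only when N > 0.5/0.0074 = 67.6.
Without the predator, N → K = 43. Since 43 < 67.6, the predator cannot invade.

Threshold N = 67.6; K < 67.6, so no, the predator goes extinct.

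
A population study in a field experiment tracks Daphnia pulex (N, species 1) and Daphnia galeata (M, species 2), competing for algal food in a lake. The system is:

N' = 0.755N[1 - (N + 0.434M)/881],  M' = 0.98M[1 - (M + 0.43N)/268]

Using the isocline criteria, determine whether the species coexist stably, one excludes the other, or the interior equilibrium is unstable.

Compare the nullcline intercepts: K1/α12 = 881/0.434 = 2030 > K2 = 268; K2/α21 = 268/0.43 = 623 < K1 = 881.
Since the inequalities point opposite ways, species 1 can invade but species 2 cannot.

species 1 excludes species 2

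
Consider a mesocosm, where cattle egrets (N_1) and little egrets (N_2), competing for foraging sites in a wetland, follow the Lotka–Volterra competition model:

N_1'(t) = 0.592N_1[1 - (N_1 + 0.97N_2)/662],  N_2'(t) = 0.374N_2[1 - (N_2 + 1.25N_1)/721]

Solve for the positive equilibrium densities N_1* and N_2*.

Setting both brackets to zero gives the nullclines N_1 + 0.97N_2 = 662 and 1.25N_1 + N_2 = 721.
Substituting N_2 = 721 - 1.25N_1 into the first: N_1(1 - 0.97·1.25) = 662 - 0.97·721.
So N_1* = -37.4/-0.212 = 176, and then N_2* = 721 - 1.25·176 = 501.

N_1* ≈ 176, N_2* ≈ 501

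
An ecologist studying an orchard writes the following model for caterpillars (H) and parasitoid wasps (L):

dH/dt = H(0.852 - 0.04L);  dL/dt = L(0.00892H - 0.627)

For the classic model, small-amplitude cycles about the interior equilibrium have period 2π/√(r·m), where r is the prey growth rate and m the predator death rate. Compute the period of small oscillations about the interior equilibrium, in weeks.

T ≈ 8.6 weeks

Here r = 0.852 and m = 0.627, so r·m = 0.534.
ω = √0.534 = 0.731 per week, hence T = 2π/ω ≈ 8.6 weeks.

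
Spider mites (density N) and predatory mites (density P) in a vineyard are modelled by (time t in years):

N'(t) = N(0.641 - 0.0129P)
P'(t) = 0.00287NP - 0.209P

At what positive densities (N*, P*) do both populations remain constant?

N* ≈ 72.8, P* ≈ 49.7

Set dP/dt = 0 with P > 0: 0.00287N - 0.209 = 0, so N* = 0.209/0.00287 = 72.8.
Set dN/dt = 0 with N > 0: 0.641 - 0.0129P = 0, so P* = 0.641/0.0129 = 49.7.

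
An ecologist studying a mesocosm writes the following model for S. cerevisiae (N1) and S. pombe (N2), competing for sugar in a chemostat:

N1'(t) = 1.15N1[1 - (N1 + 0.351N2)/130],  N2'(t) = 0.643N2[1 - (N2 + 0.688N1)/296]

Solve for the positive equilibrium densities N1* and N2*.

N1* ≈ 34.4, N2* ≈ 272

Setting both brackets to zero gives the nullclines N1 + 0.351N2 = 130 and 0.688N1 + N2 = 296.
Substituting N2 = 296 - 0.688N1 into the first: N1(1 - 0.351·0.688) = 130 - 0.351·296.
So N1* = 26.1/0.759 = 34.4, and then N2* = 296 - 0.688·34.4 = 272.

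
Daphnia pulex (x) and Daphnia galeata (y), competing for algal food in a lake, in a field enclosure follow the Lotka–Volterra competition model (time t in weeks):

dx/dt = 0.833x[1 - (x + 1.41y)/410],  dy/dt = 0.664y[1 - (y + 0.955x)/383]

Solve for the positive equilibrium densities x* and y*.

x* ≈ 375, y* ≈ 24.7

Setting both brackets to zero gives the nullclines x + 1.41y = 410 and 0.955x + y = 383.
Substituting y = 383 - 0.955x into the first: x(1 - 1.41·0.955) = 410 - 1.41·383.
So x* = -130/-0.347 = 375, and then y* = 383 - 0.955·375 = 24.7.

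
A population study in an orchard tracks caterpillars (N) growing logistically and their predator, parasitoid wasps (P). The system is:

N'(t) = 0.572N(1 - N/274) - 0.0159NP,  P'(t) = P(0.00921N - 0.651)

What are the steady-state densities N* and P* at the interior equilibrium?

From dP/dt = 0 with P > 0: 0.00921N* = 0.651, so N* = 70.7.
Substitute into dN/dt = 0: 0.572(1 - 70.7/274) = 0.0159P*.
The bracket is 0.742, giving P* = 0.424/0.0159 = 26.7.

N* ≈ 70.7, P* ≈ 26.7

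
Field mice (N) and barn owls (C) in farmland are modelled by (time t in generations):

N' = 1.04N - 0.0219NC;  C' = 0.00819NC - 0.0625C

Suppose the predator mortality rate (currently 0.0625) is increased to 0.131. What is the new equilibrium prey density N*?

At the interior fixed point, setting dC/dt = 0 with C > 0 fixes N* = (predator death rate)/(NC coefficient) — independent of the other coefficients.
With the change, N* = 0.131/0.00819 = 16; it rises from 7.63.

N* ≈ 16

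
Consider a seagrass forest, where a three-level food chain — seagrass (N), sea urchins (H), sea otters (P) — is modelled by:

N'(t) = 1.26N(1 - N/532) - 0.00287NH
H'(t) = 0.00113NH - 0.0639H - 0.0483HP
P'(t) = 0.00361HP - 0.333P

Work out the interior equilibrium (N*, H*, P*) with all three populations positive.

N* ≈ 420, H* ≈ 92.2, P* ≈ 8.51

From dP/dt = 0: 0.00361H* = 0.333, so H* = 92.2.
From dN/dt = 0: 1.26(1 - N*/532) = 0.00287·92.2, giving N* = 532·(1 - 0.21) = 420.
From dH/dt = 0: 0.00113·420 - 0.0639 = 0.0483P*, so P* = 0.411/0.0483 = 8.51.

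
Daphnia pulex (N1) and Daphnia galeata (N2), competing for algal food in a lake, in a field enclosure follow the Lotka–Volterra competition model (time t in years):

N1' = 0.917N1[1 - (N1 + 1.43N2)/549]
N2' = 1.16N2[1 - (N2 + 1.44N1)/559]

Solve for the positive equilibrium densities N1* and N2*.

Setting both brackets to zero gives the nullclines N1 + 1.43N2 = 549 and 1.44N1 + N2 = 559.
Substituting N2 = 559 - 1.44N1 into the first: N1(1 - 1.43·1.44) = 549 - 1.43·559.
So N1* = -250/-1.06 = 236, and then N2* = 559 - 1.44·236 = 219.

N1* ≈ 236, N2* ≈ 219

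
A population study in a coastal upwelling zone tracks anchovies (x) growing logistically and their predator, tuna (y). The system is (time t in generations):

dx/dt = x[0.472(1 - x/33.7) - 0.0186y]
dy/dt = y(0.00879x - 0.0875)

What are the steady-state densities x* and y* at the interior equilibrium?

x* ≈ 9.95, y* ≈ 17.9

From dy/dt = 0 with y > 0: 0.00879x* = 0.0875, so x* = 9.95.
Substitute into dx/dt = 0: 0.472(1 - 9.95/33.7) = 0.0186y*.
The bracket is 0.705, giving y* = 0.333/0.0186 = 17.9.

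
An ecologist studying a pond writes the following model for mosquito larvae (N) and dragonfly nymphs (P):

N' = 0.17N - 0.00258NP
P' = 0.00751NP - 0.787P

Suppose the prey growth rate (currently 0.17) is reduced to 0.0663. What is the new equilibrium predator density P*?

P* ≈ 25.7

At the interior fixed point, setting dN/dt = 0 with N > 0 fixes P* = (prey growth rate)/(NP coefficient) — independent of the other coefficients.
With the change, P* = 0.0663/0.00258 = 25.7; it falls from 65.9.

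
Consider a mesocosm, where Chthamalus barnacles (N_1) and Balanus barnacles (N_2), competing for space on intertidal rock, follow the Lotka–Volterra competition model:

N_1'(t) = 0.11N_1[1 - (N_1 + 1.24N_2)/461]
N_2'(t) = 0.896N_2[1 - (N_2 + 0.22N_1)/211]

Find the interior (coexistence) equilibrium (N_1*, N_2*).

N_1* ≈ 274, N_2* ≈ 151

Setting both brackets to zero gives the nullclines N_1 + 1.24N_2 = 461 and 0.22N_1 + N_2 = 211.
Substituting N_2 = 211 - 0.22N_1 into the first: N_1(1 - 1.24·0.22) = 461 - 1.24·211.
So N_1* = 199/0.727 = 274, and then N_2* = 211 - 0.22·274 = 151.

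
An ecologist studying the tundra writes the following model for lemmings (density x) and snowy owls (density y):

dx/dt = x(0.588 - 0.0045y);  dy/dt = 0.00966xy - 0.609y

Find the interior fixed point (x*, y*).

Set dy/dt = 0 with y > 0: 0.00966x - 0.609 = 0, so x* = 0.609/0.00966 = 63.
Set dx/dt = 0 with x > 0: 0.588 - 0.0045y = 0, so y* = 0.588/0.0045 = 131.

x* ≈ 63, y* ≈ 131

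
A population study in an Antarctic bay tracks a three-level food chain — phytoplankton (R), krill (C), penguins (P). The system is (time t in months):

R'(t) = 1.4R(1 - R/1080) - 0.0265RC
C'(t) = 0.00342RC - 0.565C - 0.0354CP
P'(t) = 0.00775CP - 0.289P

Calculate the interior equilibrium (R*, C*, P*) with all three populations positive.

From dP/dt = 0: 0.00775C* = 0.289, so C* = 37.3.
From dR/dt = 0: 1.4(1 - R*/1080) = 0.0265·37.3, giving R* = 1080·(1 - 0.706) = 318.
From dC/dt = 0: 0.00342·318 - 0.565 = 0.0354P*, so P* = 0.521/0.0354 = 14.7.

R* ≈ 318, C* ≈ 37.3, P* ≈ 14.7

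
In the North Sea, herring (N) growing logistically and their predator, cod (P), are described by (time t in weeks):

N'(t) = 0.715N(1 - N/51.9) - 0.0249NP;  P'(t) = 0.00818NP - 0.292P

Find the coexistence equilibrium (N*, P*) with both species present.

N* ≈ 35.7, P* ≈ 8.96

From dP/dt = 0 with P > 0: 0.00818N* = 0.292, so N* = 35.7.
Substitute into dN/dt = 0: 0.715(1 - 35.7/51.9) = 0.0249P*.
The bracket is 0.312, giving P* = 0.223/0.0249 = 8.96.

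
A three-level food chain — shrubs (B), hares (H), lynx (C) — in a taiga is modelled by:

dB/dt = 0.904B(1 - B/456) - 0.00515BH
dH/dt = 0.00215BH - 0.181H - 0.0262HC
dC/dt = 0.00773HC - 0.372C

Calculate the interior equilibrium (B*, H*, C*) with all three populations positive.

From dC/dt = 0: 0.00773H* = 0.372, so H* = 48.1.
From dB/dt = 0: 0.904(1 - B*/456) = 0.00515·48.1, giving B* = 456·(1 - 0.274) = 331.
From dH/dt = 0: 0.00215·331 - 0.181 = 0.0262C*, so C* = 0.531/0.0262 = 20.3.

B* ≈ 331, H* ≈ 48.1, C* ≈ 20.3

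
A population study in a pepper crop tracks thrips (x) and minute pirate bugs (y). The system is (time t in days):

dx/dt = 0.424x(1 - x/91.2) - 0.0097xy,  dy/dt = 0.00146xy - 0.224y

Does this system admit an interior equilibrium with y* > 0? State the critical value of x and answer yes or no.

Threshold x = 153; K < 153, so no, the predator goes extinct.

The predator equation gives dy/dt > 0 only when x > 0.224/0.00146 = 153.
Without the predator, x → K = 91.2. Since 91.2 < 153, the predator cannot invade.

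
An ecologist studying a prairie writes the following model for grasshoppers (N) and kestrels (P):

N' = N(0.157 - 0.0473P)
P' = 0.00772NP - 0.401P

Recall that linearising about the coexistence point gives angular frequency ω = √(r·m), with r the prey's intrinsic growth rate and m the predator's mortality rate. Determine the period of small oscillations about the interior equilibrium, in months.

T ≈ 25 months

Here r = 0.157 and m = 0.401, so r·m = 0.063.
ω = √0.063 = 0.251 per month, hence T = 2π/ω ≈ 25 months.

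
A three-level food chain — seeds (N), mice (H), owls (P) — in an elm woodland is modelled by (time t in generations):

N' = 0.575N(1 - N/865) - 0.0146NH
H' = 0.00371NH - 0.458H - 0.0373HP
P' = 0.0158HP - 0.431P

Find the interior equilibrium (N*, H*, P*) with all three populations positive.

N* ≈ 266, H* ≈ 27.3, P* ≈ 14.2

From dP/dt = 0: 0.0158H* = 0.431, so H* = 27.3.
From dN/dt = 0: 0.575(1 - N*/865) = 0.0146·27.3, giving N* = 865·(1 - 0.693) = 266.
From dH/dt = 0: 0.00371·266 - 0.458 = 0.0373P*, so P* = 0.528/0.0373 = 14.2.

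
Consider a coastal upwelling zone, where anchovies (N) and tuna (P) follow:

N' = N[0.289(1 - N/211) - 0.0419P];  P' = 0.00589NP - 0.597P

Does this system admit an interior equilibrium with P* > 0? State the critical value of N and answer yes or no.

Threshold N = 101; K > 101, so yes, the predator persists.

The predator equation gives dP/dt > 0 only when N > 0.597/0.00589 = 101.
Without the predator, N → K = 211. Since 211 > 101, the predator can invade and persist.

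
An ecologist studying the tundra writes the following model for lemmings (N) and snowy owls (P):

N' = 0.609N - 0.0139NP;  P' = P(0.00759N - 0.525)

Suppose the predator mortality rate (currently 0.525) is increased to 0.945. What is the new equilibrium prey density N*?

N* ≈ 125

At the interior fixed point, setting dP/dt = 0 with P > 0 fixes N* = (predator death rate)/(NP coefficient) — independent of the other coefficients.
With the change, N* = 0.945/0.00759 = 125; it rises from 69.2.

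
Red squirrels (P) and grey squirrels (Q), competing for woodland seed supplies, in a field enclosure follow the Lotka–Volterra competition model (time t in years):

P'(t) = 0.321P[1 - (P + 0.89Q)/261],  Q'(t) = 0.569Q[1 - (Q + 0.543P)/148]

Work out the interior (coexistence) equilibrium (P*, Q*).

Setting both brackets to zero gives the nullclines P + 0.89Q = 261 and 0.543P + Q = 148.
Substituting Q = 148 - 0.543P into the first: P(1 - 0.89·0.543) = 261 - 0.89·148.
So P* = 129/0.517 = 250, and then Q* = 148 - 0.543·250 = 12.1.

P* ≈ 250, Q* ≈ 12.1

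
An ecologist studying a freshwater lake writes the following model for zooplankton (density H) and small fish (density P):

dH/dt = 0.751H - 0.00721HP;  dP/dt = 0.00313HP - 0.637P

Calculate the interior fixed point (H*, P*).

H* ≈ 204, P* ≈ 104

Set dP/dt = 0 with P > 0: 0.00313H - 0.637 = 0, so H* = 0.637/0.00313 = 204.
Set dH/dt = 0 with H > 0: 0.751 - 0.00721P = 0, so P* = 0.751/0.00721 = 104.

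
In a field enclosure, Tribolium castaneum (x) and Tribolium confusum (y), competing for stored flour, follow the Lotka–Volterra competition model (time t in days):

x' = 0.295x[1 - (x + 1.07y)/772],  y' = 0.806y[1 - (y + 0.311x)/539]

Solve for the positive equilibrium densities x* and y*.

Setting both brackets to zero gives the nullclines x + 1.07y = 772 and 0.311x + y = 539.
Substituting y = 539 - 0.311x into the first: x(1 - 1.07·0.311) = 772 - 1.07·539.
So x* = 195/0.667 = 293, and then y* = 539 - 0.311·293 = 448.

x* ≈ 293, y* ≈ 448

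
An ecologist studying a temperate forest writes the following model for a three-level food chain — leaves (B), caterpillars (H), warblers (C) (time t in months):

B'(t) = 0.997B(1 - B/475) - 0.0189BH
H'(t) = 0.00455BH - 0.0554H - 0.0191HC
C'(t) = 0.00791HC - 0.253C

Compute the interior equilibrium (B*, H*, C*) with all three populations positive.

B* ≈ 187, H* ≈ 32, C* ≈ 41.6

From dC/dt = 0: 0.00791H* = 0.253, so H* = 32.
From dB/dt = 0: 0.997(1 - B*/475) = 0.0189·32, giving B* = 475·(1 - 0.606) = 187.
From dH/dt = 0: 0.00455·187 - 0.0554 = 0.0191C*, so C* = 0.795/0.0191 = 41.6.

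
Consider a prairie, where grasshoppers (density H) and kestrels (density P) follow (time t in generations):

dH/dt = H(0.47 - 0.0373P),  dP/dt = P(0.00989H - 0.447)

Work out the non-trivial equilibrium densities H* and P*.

Set dP/dt = 0 with P > 0: 0.00989H - 0.447 = 0, so H* = 0.447/0.00989 = 45.2.
Set dH/dt = 0 with H > 0: 0.47 - 0.0373P = 0, so P* = 0.47/0.0373 = 12.6.

H* ≈ 45.2, P* ≈ 12.6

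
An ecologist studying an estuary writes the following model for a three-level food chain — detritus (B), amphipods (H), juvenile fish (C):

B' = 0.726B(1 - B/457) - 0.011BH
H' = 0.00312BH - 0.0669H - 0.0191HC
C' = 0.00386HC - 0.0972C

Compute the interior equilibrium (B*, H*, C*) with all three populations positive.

B* ≈ 283, H* ≈ 25.2, C* ≈ 42.7

From dC/dt = 0: 0.00386H* = 0.0972, so H* = 25.2.
From dB/dt = 0: 0.726(1 - B*/457) = 0.011·25.2, giving B* = 457·(1 - 0.382) = 283.
From dH/dt = 0: 0.00312·283 - 0.0669 = 0.0191C*, so C* = 0.815/0.0191 = 42.7.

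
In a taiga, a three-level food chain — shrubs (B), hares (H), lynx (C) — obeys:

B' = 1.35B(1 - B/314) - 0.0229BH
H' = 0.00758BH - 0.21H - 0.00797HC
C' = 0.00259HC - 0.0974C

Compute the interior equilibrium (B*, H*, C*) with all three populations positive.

B* ≈ 114, H* ≈ 37.6, C* ≈ 81.8

From dC/dt = 0: 0.00259H* = 0.0974, so H* = 37.6.
From dB/dt = 0: 1.35(1 - B*/314) = 0.0229·37.6, giving B* = 314·(1 - 0.638) = 114.
From dH/dt = 0: 0.00758·114 - 0.21 = 0.00797C*, so C* = 0.652/0.00797 = 81.8.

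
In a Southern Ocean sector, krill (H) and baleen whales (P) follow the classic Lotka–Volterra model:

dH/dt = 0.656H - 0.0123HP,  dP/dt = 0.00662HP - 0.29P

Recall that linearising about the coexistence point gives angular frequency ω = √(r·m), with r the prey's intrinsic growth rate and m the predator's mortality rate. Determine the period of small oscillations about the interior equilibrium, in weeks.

Here r = 0.656 and m = 0.29, so r·m = 0.19.
ω = √0.19 = 0.436 per week, hence T = 2π/ω ≈ 14.4 weeks.

T ≈ 14.4 weeks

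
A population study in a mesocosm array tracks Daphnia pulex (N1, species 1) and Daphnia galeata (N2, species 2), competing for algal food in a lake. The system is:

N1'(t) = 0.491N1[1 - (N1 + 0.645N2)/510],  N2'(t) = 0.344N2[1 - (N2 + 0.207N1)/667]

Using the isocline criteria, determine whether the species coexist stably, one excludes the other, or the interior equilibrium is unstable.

stable coexistence

Compare the nullcline intercepts: K1/α12 = 510/0.645 = 791 > K2 = 667; K2/α21 = 667/0.207 = 3220 > K1 = 510.
Since both inequalities hold, each species can invade when rare, so the interior equilibrium is stable.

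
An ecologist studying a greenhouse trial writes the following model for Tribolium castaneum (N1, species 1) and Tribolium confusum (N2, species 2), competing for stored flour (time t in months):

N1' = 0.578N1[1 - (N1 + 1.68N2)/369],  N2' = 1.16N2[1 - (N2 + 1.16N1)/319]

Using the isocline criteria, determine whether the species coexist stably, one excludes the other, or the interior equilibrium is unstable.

unstable coexistence (outcome depends on initial conditions)

Compare the nullcline intercepts: K1/α12 = 369/1.68 = 220 < K2 = 319; K2/α21 = 319/1.16 = 275 < K1 = 369.
Since both are reversed, neither can invade when rare; the interior point is a saddle.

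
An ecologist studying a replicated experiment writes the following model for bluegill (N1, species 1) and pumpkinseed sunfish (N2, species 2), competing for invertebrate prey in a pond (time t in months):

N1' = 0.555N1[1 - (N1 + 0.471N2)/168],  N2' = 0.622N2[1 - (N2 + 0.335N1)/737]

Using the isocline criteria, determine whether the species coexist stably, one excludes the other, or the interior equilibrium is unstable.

species 2 excludes species 1

Compare the nullcline intercepts: K1/α12 = 168/0.471 = 357 < K2 = 737; K2/α21 = 737/0.335 = 2200 > K1 = 168.
Since the inequalities point opposite ways, species 2 can invade but species 1 cannot.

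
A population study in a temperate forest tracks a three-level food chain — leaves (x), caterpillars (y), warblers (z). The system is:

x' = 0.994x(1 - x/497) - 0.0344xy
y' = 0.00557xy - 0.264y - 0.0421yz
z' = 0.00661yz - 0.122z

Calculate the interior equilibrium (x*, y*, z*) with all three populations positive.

From dz/dt = 0: 0.00661y* = 0.122, so y* = 18.5.
From dx/dt = 0: 0.994(1 - x*/497) = 0.0344·18.5, giving x* = 497·(1 - 0.639) = 180.
From dy/dt = 0: 0.00557·180 - 0.264 = 0.0421z*, so z* = 0.736/0.0421 = 17.5.

x* ≈ 180, y* ≈ 18.5, z* ≈ 17.5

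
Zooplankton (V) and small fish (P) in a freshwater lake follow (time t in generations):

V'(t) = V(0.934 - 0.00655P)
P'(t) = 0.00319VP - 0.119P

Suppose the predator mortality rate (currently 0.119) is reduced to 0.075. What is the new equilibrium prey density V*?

At the interior fixed point, setting dP/dt = 0 with P > 0 fixes V* = (predator death rate)/(VP coefficient) — independent of the other coefficients.
With the change, V* = 0.075/0.00319 = 23.5; it falls from 37.3.

V* ≈ 23.5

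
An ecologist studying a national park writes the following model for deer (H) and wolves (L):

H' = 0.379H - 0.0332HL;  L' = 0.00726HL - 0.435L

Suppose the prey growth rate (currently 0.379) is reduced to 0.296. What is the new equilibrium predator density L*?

At the interior fixed point, setting dH/dt = 0 with H > 0 fixes L* = (prey growth rate)/(HL coefficient) — independent of the other coefficients.
With the change, L* = 0.296/0.0332 = 8.92; it falls from 11.4.

L* ≈ 8.92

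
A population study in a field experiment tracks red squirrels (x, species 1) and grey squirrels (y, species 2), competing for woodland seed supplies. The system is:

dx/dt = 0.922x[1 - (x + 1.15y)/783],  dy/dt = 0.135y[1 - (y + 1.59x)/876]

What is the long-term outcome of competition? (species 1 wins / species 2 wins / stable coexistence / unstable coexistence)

unstable coexistence (outcome depends on initial conditions)

Compare the nullcline intercepts: K1/α12 = 783/1.15 = 681 < K2 = 876; K2/α21 = 876/1.59 = 551 < K1 = 783.
Since both are reversed, neither can invade when rare; the interior point is a saddle.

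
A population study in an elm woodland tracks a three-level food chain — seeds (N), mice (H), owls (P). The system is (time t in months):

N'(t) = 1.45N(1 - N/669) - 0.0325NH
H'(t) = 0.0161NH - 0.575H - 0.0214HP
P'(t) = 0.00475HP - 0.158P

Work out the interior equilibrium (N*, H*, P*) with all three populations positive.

N* ≈ 170, H* ≈ 33.3, P* ≈ 101

From dP/dt = 0: 0.00475H* = 0.158, so H* = 33.3.
From dN/dt = 0: 1.45(1 - N*/669) = 0.0325·33.3, giving N* = 669·(1 - 0.746) = 170.
From dH/dt = 0: 0.0161·170 - 0.575 = 0.0214P*, so P* = 2.17/0.0214 = 101.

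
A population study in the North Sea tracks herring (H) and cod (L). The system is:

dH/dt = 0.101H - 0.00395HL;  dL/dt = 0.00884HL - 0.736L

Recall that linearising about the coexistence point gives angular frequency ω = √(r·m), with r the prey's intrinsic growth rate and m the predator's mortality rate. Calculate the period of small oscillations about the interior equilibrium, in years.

Here r = 0.101 and m = 0.736, so r·m = 0.0743.
ω = √0.0743 = 0.273 per year, hence T = 2π/ω ≈ 23 years.

T ≈ 23 years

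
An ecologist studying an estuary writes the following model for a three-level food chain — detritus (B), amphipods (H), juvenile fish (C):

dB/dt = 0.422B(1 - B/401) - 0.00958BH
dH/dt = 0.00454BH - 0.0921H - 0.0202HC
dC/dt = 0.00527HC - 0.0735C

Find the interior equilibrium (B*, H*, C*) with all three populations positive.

From dC/dt = 0: 0.00527H* = 0.0735, so H* = 13.9.
From dB/dt = 0: 0.422(1 - B*/401) = 0.00958·13.9, giving B* = 401·(1 - 0.317) = 274.
From dH/dt = 0: 0.00454·274 - 0.0921 = 0.0202C*, so C* = 1.15/0.0202 = 57.

B* ≈ 274, H* ≈ 13.9, C* ≈ 57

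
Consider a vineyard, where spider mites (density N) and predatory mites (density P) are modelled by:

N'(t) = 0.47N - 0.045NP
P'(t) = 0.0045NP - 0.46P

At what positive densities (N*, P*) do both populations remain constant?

Set dP/dt = 0 with P > 0: 0.0045N - 0.46 = 0, so N* = 0.46/0.0045 = 102.
Set dN/dt = 0 with N > 0: 0.47 - 0.045P = 0, so P* = 0.47/0.045 = 10.4.

N* ≈ 102, P* ≈ 10.4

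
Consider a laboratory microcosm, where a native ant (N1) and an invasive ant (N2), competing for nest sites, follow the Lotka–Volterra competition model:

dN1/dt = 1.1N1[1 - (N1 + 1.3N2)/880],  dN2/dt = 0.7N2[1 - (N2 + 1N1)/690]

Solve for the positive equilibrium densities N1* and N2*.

N1* ≈ 56.7, N2* ≈ 633

Setting both brackets to zero gives the nullclines N1 + 1.3N2 = 880 and 1N1 + N2 = 690.
Substituting N2 = 690 - 1N1 into the first: N1(1 - 1.3·1) = 880 - 1.3·690.
So N1* = -17/-0.3 = 56.7, and then N2* = 690 - 1·56.7 = 633.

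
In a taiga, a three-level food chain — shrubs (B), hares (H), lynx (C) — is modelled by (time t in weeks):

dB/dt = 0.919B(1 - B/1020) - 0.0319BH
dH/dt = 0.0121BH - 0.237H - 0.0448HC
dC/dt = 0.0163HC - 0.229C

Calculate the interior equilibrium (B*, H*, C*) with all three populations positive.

From dC/dt = 0: 0.0163H* = 0.229, so H* = 14.
From dB/dt = 0: 0.919(1 - B*/1020) = 0.0319·14, giving B* = 1020·(1 - 0.488) = 523.
From dH/dt = 0: 0.0121·523 - 0.237 = 0.0448C*, so C* = 6.09/0.0448 = 136.

B* ≈ 523, H* ≈ 14, C* ≈ 136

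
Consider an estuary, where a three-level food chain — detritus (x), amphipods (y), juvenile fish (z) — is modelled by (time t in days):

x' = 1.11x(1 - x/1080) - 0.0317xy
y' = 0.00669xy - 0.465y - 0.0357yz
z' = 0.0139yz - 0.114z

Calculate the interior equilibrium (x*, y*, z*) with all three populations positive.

From dz/dt = 0: 0.0139y* = 0.114, so y* = 8.2.
From dx/dt = 0: 1.11(1 - x*/1080) = 0.0317·8.2, giving x* = 1080·(1 - 0.234) = 827.
From dy/dt = 0: 0.00669·827 - 0.465 = 0.0357z*, so z* = 5.07/0.0357 = 142.

x* ≈ 827, y* ≈ 8.2, z* ≈ 142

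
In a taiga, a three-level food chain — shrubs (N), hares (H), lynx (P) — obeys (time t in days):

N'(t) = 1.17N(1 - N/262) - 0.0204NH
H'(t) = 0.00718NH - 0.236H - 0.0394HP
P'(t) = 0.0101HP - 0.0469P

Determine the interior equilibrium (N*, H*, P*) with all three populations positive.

N* ≈ 241, H* ≈ 4.64, P* ≈ 37.9

From dP/dt = 0: 0.0101H* = 0.0469, so H* = 4.64.
From dN/dt = 0: 1.17(1 - N*/262) = 0.0204·4.64, giving N* = 262·(1 - 0.081) = 241.
From dH/dt = 0: 0.00718·241 - 0.236 = 0.0394P*, so P* = 1.49/0.0394 = 37.9.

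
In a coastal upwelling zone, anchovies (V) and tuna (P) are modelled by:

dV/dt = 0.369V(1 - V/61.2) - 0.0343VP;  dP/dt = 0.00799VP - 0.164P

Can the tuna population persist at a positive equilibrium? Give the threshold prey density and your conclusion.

The predator equation gives dP/dt > 0 only when V > 0.164/0.00799 = 20.5.
Without the predator, V → K = 61.2. Since 61.2 > 20.5, the predator can invade and persist.

Threshold V = 20.5; K > 20.5, so yes, the predator persists.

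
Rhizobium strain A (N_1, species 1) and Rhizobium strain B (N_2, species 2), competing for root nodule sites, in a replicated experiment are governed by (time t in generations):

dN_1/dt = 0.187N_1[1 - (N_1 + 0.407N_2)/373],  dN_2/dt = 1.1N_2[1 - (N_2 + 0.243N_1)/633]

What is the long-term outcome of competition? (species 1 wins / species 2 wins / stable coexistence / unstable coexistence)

stable coexistence

Compare the nullcline intercepts: K1/α12 = 373/0.407 = 916 > K2 = 633; K2/α21 = 633/0.243 = 2600 > K1 = 373.
Since both inequalities hold, each species can invade when rare, so the interior equilibrium is stable.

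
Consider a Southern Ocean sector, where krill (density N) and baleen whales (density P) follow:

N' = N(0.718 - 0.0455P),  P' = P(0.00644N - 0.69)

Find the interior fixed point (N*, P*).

Set dP/dt = 0 with P > 0: 0.00644N - 0.69 = 0, so N* = 0.69/0.00644 = 107.
Set dN/dt = 0 with N > 0: 0.718 - 0.0455P = 0, so P* = 0.718/0.0455 = 15.8.

N* ≈ 107, P* ≈ 15.8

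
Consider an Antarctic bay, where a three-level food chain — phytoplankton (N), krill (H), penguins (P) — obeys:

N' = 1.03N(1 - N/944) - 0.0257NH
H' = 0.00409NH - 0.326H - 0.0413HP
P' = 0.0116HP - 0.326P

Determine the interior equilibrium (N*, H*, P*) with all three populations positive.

N* ≈ 282, H* ≈ 28.1, P* ≈ 20

From dP/dt = 0: 0.0116H* = 0.326, so H* = 28.1.
From dN/dt = 0: 1.03(1 - N*/944) = 0.0257·28.1, giving N* = 944·(1 - 0.701) = 282.
From dH/dt = 0: 0.00409·282 - 0.326 = 0.0413P*, so P* = 0.828/0.0413 = 20.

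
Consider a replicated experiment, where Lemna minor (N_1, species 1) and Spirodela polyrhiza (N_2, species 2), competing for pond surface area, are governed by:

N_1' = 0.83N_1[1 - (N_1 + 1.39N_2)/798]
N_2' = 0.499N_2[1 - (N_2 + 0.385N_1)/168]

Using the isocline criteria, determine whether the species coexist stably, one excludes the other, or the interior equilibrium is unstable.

Compare the nullcline intercepts: K1/α12 = 798/1.39 = 574 > K2 = 168; K2/α21 = 168/0.385 = 436 < K1 = 798.
Since the inequalities point opposite ways, species 1 can invade but species 2 cannot.

species 1 excludes species 2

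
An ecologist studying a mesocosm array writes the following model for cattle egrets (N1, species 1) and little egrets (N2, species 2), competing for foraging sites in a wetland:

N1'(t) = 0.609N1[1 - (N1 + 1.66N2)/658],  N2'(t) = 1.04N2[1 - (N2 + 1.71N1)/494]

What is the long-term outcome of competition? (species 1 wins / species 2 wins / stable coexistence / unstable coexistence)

Compare the nullcline intercepts: K1/α12 = 658/1.66 = 396 < K2 = 494; K2/α21 = 494/1.71 = 289 < K1 = 658.
Since both are reversed, neither can invade when rare; the interior point is a saddle.

unstable coexistence (outcome depends on initial conditions)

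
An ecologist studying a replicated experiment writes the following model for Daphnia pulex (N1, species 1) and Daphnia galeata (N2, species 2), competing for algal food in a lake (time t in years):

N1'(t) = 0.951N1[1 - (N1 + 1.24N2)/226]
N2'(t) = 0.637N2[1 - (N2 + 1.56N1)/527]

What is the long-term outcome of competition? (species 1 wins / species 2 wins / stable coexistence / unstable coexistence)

Compare the nullcline intercepts: K1/α12 = 226/1.24 = 182 < K2 = 527; K2/α21 = 527/1.56 = 338 > K1 = 226.
Since the inequalities point opposite ways, species 2 can invade but species 1 cannot.

species 2 excludes species 1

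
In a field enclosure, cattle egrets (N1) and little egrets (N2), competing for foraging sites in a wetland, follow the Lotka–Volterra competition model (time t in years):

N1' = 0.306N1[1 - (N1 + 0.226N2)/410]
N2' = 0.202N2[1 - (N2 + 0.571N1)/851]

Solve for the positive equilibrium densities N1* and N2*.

Setting both brackets to zero gives the nullclines N1 + 0.226N2 = 410 and 0.571N1 + N2 = 851.
Substituting N2 = 851 - 0.571N1 into the first: N1(1 - 0.226·0.571) = 410 - 0.226·851.
So N1* = 218/0.871 = 250, and then N2* = 851 - 0.571·250 = 708.

N1* ≈ 250, N2* ≈ 708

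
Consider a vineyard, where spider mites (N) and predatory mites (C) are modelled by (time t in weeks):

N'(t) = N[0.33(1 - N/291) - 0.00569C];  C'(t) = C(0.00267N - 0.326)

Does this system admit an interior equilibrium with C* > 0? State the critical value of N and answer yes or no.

The predator equation gives dC/dt > 0 only when N > 0.326/0.00267 = 122.
Without the predator, N → K = 291. Since 291 > 122, the predator can invade and persist.

Threshold N = 122; K > 122, so yes, the predator persists.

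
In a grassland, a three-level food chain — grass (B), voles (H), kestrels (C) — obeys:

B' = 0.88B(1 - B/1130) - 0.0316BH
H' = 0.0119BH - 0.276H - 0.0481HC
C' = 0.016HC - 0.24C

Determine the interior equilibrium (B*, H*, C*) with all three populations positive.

B* ≈ 521, H* ≈ 15, C* ≈ 123

From dC/dt = 0: 0.016H* = 0.24, so H* = 15.
From dB/dt = 0: 0.88(1 - B*/1130) = 0.0316·15, giving B* = 1130·(1 - 0.539) = 521.
From dH/dt = 0: 0.0119·521 - 0.276 = 0.0481C*, so C* = 5.93/0.0481 = 123.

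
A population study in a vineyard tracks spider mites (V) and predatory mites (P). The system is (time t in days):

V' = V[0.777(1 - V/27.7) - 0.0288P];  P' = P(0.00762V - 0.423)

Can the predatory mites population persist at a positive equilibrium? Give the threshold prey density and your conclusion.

Threshold V = 55.5; K < 55.5, so no, the predator goes extinct.

The predator equation gives dP/dt > 0 only when V > 0.423/0.00762 = 55.5.
Without the predator, V → K = 27.7. Since 27.7 < 55.5, the predator cannot invade.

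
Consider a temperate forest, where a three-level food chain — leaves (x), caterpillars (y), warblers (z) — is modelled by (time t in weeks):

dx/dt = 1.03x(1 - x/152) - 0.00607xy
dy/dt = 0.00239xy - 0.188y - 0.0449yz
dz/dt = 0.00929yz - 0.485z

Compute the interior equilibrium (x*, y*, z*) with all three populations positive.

From dz/dt = 0: 0.00929y* = 0.485, so y* = 52.2.
From dx/dt = 0: 1.03(1 - x*/152) = 0.00607·52.2, giving x* = 152·(1 - 0.308) = 105.
From dy/dt = 0: 0.00239·105 - 0.188 = 0.0449z*, so z* = 0.0635/0.0449 = 1.41.

x* ≈ 105, y* ≈ 52.2, z* ≈ 1.41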